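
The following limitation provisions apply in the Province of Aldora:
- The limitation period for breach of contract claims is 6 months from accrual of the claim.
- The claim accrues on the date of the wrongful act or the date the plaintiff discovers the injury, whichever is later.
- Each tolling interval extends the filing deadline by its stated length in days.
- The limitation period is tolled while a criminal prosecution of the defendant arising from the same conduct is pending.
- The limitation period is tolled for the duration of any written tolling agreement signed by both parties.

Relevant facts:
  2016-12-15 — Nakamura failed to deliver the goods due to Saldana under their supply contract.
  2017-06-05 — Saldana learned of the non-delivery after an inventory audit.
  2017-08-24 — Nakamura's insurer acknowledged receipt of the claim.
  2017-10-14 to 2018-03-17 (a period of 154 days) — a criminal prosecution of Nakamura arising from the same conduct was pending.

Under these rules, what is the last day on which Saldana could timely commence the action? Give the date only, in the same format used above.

2018-05-08

Taking the later of the act (2016-12-15) and discovery (2017-06-05), the claim accrued on 2017-06-05.
The untolled deadline — 6 months after 2017-06-05 — is 2017-12-05.
Because the pending criminal prosecution ran from 2017-10-14 to 2018-03-17, the deadline is extended by 154 days to 2018-05-08.
The other events in the timeline have no effect on the limitation period under the stated rules.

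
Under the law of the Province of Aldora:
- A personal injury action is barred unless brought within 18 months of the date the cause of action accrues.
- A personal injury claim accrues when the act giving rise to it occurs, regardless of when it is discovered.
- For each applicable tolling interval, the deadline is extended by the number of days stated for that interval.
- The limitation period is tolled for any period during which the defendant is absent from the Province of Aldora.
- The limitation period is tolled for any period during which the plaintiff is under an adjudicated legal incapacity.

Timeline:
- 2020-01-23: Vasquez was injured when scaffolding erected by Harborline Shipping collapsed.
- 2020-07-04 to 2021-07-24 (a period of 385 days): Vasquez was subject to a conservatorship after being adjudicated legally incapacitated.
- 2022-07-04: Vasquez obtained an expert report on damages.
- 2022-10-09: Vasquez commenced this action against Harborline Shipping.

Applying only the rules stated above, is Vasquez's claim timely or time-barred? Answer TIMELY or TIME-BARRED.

The cause of action accrued on 2020-01-23, the date of the act.
The untolled deadline — 18 months after 2020-01-23 — is 2021-07-23.
The period was tolled for 385 days by the plaintiff's legal incapacity (2020-07-04 to 2021-07-24), pushing the deadline to 2022-08-12.
None of the other events listed affects the running of the period under the stated rules.
Vasquez filed on 2022-10-09, after the 2022-08-12 deadline, so the action is time-barred.

TIME-BARRED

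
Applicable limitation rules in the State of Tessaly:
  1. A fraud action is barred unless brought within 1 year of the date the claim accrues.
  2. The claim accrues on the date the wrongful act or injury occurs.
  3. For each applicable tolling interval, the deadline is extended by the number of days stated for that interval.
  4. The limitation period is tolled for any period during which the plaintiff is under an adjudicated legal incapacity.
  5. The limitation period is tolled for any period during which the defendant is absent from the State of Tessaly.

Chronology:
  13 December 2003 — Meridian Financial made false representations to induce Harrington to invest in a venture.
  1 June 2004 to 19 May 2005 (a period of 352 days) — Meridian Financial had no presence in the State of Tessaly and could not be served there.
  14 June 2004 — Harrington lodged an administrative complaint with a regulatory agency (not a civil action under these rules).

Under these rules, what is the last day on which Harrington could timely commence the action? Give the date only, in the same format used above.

The claim accrued on 13 December 2003, the date of the act.
The untolled deadline — 1 year after 13 December 2003 — is 13 December 2004.
The period was tolled for 352 days by the defendant's absence from the jurisdiction (1 June 2004 to 19 May 2005), pushing the deadline to 30 November 2005.
Nothing else in the chronology tolls or restarts the period.

30 November 2005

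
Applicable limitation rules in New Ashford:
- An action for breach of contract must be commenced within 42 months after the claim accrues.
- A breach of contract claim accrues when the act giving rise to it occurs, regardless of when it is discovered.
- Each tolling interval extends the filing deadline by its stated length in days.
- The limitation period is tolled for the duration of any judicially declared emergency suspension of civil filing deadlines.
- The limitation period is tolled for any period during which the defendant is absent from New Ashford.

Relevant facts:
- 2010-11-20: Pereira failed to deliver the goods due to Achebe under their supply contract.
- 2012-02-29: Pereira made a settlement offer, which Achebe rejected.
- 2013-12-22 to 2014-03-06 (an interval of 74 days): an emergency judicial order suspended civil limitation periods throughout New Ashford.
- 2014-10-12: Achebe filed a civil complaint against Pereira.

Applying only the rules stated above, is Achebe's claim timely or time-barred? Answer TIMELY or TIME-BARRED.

The claim accrued on 2010-11-20, the date of the act.
42 months from 2010-11-20 is 2014-05-20.
The emergency suspension of filing deadlines from 2013-12-22 to 2014-03-06 tolled the period for 74 days, extending the deadline to 2014-08-02.
None of the other events listed affects the running of the period under the stated rules.
Achebe filed on 2014-10-12, after the 2014-08-02 deadline, so the action is time-barred.

TIME-BARRED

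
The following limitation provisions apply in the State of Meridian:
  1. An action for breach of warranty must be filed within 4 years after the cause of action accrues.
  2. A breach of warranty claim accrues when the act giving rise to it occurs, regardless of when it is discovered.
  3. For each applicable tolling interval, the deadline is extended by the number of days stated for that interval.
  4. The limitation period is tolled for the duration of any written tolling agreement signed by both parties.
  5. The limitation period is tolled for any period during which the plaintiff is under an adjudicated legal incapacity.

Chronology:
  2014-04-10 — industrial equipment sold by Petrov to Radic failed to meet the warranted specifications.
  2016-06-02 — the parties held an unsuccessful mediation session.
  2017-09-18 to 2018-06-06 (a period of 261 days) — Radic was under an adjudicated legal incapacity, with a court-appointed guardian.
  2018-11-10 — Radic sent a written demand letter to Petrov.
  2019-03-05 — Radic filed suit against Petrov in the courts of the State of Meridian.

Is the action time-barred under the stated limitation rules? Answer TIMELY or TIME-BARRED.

The claim accrued on 2014-04-10, when the wrongful act occurred.
Adding the 4 years base period to 2014-04-10 gives a deadline of 2018-04-10, before any tolling.
The period was tolled for 261 days by the plaintiff's legal incapacity (2017-09-18 to 2018-06-06), pushing the deadline to 2018-12-27.
Nothing else in the chronology tolls or restarts the period.
The 2019-03-05 filing falls after the 2018-12-27 deadline; the claim is time-barred.

TIME-BARRED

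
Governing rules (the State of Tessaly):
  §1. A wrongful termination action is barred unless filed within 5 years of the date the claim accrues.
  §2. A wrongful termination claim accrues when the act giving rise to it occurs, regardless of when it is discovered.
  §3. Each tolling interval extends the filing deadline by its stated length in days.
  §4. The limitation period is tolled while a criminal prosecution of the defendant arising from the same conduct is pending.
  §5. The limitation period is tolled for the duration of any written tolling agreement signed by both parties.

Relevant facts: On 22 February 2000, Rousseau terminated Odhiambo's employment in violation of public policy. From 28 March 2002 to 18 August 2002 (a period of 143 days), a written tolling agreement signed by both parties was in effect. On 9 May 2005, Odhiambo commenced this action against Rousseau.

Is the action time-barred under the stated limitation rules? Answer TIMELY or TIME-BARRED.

The claim accrued on 22 February 2000, the date of the act.
Adding the 5 years base period to 22 February 2000 gives a deadline of 22 February 2005, before any tolling.
The period was tolled for 143 days by the written tolling agreement (28 March 2002 to 18 August 2002), pushing the deadline to 15 July 2005.
Filing on 9 May 2005 beat the 15 July 2005 deadline — the action is timely.

TIMELY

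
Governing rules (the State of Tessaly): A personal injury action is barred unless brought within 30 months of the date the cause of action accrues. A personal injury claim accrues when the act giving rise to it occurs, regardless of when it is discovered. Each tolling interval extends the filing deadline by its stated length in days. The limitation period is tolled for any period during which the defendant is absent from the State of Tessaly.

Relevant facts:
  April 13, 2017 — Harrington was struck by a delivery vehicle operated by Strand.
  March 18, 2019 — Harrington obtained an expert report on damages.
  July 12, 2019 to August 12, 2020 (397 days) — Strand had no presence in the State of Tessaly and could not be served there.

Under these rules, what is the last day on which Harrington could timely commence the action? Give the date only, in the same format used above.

November 13, 2020

The cause of action accrued on April 13, 2017, the date of the act.
30 months from April 13, 2017 is October 13, 2019.
Because the defendant's absence from the jurisdiction ran from July 12, 2019 to August 12, 2020, the deadline is extended by 397 days to November 13, 2020.
The other events in the timeline have no effect on the limitation period under the stated rules.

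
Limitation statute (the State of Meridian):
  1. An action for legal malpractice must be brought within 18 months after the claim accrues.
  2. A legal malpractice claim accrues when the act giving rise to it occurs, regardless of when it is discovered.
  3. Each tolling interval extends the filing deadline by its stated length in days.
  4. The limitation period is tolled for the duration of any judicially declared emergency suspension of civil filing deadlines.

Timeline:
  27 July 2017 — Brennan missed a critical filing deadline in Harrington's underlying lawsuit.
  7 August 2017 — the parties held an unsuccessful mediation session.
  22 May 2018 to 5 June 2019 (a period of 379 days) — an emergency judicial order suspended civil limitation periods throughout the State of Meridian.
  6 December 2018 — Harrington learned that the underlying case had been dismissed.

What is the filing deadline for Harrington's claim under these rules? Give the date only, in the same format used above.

The claim accrued on 27 July 2017, when the wrongful act occurred; under the stated occurrence rule the 6 December 2018 discovery does not delay accrual.
Adding the 18 months base period to 27 July 2017 gives a deadline of 27 January 2019, before any tolling.
Because the emergency suspension of filing deadlines ran from 22 May 2018 to 5 June 2019, the deadline is extended by 379 days to 10 February 2020.
The other events in the timeline have no effect on the limitation period under the stated rules.

10 February 2020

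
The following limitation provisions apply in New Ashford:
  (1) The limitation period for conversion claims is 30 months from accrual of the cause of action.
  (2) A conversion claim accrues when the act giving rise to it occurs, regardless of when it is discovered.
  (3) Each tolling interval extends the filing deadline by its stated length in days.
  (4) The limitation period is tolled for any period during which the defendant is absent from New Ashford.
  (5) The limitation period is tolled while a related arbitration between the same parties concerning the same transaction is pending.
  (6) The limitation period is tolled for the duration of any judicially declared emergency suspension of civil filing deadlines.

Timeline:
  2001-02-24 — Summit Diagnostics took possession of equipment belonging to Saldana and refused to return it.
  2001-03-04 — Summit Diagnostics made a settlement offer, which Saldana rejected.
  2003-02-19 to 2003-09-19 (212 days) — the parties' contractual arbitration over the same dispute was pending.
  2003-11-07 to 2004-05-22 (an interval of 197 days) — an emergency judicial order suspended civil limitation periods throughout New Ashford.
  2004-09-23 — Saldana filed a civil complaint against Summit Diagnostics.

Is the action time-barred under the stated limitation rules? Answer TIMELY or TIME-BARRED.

TIMELY

The limitation period began to run on 2001-02-24.
30 months from 2001-02-24 is 2003-08-24.
Because the pending related arbitration ran from 2003-02-19 to 2003-09-19, the deadline is extended by 212 days to 2004-03-23.
The period was tolled for 197 days by the emergency suspension of filing deadlines (2003-11-07 to 2004-05-22), pushing the deadline to 2004-10-06.
None of the other events listed affects the running of the period under the stated rules.
Filing on 2004-09-23 beat the 2004-10-06 deadline — the action is timely.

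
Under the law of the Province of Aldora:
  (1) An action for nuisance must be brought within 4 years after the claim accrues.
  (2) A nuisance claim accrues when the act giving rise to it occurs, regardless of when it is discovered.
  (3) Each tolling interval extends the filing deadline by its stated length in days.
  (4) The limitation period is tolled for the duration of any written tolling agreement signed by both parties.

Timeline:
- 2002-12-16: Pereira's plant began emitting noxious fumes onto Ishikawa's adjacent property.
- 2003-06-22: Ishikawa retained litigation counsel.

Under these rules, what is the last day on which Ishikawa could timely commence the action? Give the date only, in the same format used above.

2006-12-16

The claim accrued on 2002-12-16, when the wrongful act occurred.
4 years from 2002-12-16 is 2006-12-16.
The other events in the timeline have no effect on the limitation period under the stated rules.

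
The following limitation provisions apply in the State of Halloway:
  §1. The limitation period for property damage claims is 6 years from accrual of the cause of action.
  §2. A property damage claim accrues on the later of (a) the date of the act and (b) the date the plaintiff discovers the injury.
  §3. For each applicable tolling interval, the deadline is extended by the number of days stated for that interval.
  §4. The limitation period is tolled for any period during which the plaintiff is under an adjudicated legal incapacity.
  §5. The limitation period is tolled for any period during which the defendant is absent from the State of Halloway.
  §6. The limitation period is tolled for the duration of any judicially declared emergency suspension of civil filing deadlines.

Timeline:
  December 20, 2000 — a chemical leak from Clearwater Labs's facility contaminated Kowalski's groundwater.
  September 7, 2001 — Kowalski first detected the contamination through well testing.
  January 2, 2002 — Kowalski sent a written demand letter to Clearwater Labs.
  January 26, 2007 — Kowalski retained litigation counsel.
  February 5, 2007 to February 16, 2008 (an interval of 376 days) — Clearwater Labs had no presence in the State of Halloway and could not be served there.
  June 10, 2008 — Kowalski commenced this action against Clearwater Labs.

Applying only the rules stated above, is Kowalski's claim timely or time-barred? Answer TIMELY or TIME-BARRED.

Because discovery on September 7, 2001 post-dates the December 20, 2000 act, accrual under the later-of rule falls on September 7, 2001.
6 years from September 7, 2001 is September 7, 2007.
The defendant's absence from the jurisdiction from February 5, 2007 to February 16, 2008 tolled the period for 376 days, extending the deadline to September 17, 2008.
None of the other events listed affects the running of the period under the stated rules.
Filing on June 10, 2008 beat the September 17, 2008 deadline — the action is timely.

TIMELY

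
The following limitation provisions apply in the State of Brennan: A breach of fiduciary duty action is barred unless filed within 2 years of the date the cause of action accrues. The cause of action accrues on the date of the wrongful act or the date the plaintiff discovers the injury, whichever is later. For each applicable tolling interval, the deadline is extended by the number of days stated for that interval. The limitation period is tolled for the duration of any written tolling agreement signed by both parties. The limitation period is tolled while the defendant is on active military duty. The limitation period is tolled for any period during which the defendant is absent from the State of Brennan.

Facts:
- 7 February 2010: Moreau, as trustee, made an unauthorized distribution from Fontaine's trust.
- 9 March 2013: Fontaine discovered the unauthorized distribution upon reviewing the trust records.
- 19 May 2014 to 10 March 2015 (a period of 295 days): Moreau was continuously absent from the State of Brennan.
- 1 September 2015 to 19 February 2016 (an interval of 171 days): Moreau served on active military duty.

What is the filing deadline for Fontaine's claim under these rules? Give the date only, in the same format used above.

17 June 2016

Taking the later of the act (7 February 2010) and discovery (9 March 2013), the claim accrued on 9 March 2013.
The untolled deadline — 2 years after 9 March 2013 — is 9 March 2015.
Because the defendant's absence from the jurisdiction ran from 19 May 2014 to 10 March 2015, the deadline is extended by 295 days to 29 December 2015.
Because the defendant's active military service ran from 1 September 2015 to 19 February 2016, the deadline is extended by 171 days to 17 June 2016.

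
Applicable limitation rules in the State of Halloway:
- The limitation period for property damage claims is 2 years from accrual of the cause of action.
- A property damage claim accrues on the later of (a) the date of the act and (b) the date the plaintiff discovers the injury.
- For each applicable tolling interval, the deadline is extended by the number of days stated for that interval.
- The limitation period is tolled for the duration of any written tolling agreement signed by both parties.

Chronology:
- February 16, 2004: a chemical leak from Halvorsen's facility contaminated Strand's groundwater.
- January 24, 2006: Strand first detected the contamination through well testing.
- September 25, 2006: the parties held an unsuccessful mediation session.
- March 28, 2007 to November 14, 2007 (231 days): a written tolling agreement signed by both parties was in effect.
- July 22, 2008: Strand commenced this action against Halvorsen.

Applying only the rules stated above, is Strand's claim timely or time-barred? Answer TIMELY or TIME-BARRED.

Because discovery on January 24, 2006 post-dates the February 16, 2004 act, accrual under the later-of rule falls on January 24, 2006.
2 years from January 24, 2006 is January 24, 2008.
Because the written tolling agreement ran from March 28, 2007 to November 14, 2007, the deadline is extended by 231 days to September 11, 2008.
Nothing else in the chronology tolls or restarts the period.
The July 22, 2008 filing precedes the September 11, 2008 deadline; the claim is timely.

TIMELY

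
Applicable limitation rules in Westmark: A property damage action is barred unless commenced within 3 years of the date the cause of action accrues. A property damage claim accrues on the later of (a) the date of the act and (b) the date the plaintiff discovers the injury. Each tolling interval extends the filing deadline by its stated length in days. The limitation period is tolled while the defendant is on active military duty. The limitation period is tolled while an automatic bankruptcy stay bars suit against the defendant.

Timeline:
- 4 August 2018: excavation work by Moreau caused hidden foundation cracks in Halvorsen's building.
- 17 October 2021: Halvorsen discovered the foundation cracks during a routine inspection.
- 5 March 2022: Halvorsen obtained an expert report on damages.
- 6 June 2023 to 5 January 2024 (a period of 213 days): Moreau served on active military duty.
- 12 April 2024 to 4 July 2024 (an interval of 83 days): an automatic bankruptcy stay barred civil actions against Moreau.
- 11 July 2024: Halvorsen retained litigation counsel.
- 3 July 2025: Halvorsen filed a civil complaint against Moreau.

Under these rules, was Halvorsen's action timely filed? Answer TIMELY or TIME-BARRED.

Taking the later of the act (4 August 2018) and discovery (17 October 2021), the claim accrued on 17 October 2021.
3 years from 17 October 2021 is 17 October 2024.
Because the defendant's active military service ran from 6 June 2023 to 5 January 2024, the deadline is extended by 213 days to 18 May 2025.
The period was tolled for 83 days by the automatic bankruptcy stay (12 April 2024 to 4 July 2024), pushing the deadline to 9 August 2025.
Nothing else in the chronology tolls or restarts the period.
Filing on 3 July 2025 beat the 9 August 2025 deadline — the action is timely.

TIMELY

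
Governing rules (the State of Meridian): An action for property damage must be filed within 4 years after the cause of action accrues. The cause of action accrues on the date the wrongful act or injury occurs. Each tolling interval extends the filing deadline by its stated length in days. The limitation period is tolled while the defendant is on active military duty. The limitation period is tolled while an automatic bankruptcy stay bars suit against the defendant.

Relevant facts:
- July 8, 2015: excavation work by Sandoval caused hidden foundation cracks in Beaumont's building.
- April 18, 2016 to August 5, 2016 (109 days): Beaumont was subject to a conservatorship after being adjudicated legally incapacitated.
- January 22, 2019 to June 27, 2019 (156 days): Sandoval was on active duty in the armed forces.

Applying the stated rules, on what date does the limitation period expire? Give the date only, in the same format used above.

The claim accrued on July 8, 2015, when the wrongful act occurred.
4 years from July 8, 2015 is July 8, 2019.
The period was tolled for 156 days by the defendant's active military service (January 22, 2019 to June 27, 2019), pushing the deadline to December 11, 2019.
The plaintiff's legal incapacity from April 18, 2016 to August 5, 2016 does not toll the period, because no stated rule makes the plaintiff's incapacity a tolling event.

December 11, 2019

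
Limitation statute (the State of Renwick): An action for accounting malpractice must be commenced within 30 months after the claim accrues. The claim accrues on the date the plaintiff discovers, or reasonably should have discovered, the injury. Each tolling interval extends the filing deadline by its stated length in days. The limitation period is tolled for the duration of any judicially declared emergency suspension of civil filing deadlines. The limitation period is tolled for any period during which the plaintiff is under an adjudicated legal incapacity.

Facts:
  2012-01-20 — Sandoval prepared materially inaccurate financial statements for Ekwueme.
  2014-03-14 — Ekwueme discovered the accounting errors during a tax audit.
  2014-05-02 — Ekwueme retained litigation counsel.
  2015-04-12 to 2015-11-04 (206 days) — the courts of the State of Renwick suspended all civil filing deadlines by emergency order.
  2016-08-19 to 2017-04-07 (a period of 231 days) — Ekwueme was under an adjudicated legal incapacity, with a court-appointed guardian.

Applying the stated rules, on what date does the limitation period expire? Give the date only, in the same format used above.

Under the discovery rule, the claim accrued on 2014-03-14, when Ekwueme discovered the injury — not on the 2012-01-20 date of the underlying act.
Adding the 30 months base period to 2014-03-14 gives a deadline of 2016-09-14, before any tolling.
The emergency suspension of filing deadlines from 2015-04-12 to 2015-11-04 tolled the period for 206 days, extending the deadline to 2017-04-08.
Because the plaintiff's legal incapacity ran from 2016-08-19 to 2017-04-07, the deadline is extended by 231 days to 2017-11-25.
None of the other events listed affects the running of the period under the stated rules.

2017-11-25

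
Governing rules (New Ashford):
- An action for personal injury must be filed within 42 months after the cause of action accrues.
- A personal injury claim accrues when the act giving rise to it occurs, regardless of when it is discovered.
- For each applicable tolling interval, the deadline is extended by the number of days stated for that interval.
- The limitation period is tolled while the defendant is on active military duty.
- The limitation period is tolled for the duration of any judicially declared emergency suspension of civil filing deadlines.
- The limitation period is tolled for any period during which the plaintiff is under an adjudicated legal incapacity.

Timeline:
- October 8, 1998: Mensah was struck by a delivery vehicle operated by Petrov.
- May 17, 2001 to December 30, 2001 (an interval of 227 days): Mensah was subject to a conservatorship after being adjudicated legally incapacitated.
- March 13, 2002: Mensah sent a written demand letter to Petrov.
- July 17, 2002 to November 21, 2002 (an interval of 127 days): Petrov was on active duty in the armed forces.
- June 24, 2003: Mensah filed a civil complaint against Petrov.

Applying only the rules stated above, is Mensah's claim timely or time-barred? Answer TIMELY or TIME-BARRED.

The limitation period began to run on October 8, 1998.
Adding the 42 months base period to October 8, 1998 gives a deadline of April 8, 2002, before any tolling.
The period was tolled for 227 days by the plaintiff's legal incapacity (May 17, 2001 to December 30, 2001), pushing the deadline to November 21, 2002.
The defendant's active military service from July 17, 2002 to November 21, 2002 tolled the period for 127 days, extending the deadline to March 28, 2003.
None of the other events listed affects the running of the period under the stated rules.
Mensah filed on June 24, 2003, after the March 28, 2003 deadline, so the action is time-barred.

TIME-BARRED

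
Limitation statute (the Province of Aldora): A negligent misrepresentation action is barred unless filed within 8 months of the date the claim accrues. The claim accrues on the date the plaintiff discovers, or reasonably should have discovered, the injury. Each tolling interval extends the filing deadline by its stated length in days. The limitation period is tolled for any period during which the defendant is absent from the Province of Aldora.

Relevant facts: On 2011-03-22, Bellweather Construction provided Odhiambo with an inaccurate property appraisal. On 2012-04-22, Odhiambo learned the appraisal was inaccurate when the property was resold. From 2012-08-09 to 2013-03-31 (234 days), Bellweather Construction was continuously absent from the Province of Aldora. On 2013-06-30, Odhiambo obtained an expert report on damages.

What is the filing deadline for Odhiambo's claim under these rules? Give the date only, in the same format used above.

2013-08-13

Accrual is tied to discovery, so the period began on 2012-04-22 rather than on 2011-03-22 when the act occurred.
Adding the 8 months base period to 2012-04-22 gives a deadline of 2012-12-22, before any tolling.
The period was tolled for 234 days by the defendant's absence from the jurisdiction (2012-08-09 to 2013-03-31), pushing the deadline to 2013-08-13.
None of the other events listed affects the running of the period under the stated rules.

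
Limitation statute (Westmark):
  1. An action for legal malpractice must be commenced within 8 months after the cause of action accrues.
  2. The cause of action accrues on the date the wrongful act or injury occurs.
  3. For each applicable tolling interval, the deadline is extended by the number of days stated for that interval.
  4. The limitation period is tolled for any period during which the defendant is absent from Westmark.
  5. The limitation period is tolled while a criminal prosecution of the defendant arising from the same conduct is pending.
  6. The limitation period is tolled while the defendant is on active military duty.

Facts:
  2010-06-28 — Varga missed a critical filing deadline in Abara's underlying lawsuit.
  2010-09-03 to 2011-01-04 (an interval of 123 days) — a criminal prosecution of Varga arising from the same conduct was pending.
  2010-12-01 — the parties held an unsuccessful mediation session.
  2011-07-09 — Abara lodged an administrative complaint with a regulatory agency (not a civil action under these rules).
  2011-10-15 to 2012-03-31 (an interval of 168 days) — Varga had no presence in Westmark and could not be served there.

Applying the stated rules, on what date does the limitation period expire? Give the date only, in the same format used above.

2011-07-01

The limitation period began to run on 2010-06-28.
Adding the 8 months base period to 2010-06-28 gives a deadline of 2011-02-28, before any tolling.
The period was tolled for 123 days by the pending criminal prosecution (2010-09-03 to 2011-01-04), pushing the deadline to 2011-07-01.
By the time the defendant's absence from the jurisdiction began on 2011-10-15, the limitation period had already expired on 2011-07-01; that interval cannot revive it.
The other events in the timeline have no effect on the limitation period under the stated rules.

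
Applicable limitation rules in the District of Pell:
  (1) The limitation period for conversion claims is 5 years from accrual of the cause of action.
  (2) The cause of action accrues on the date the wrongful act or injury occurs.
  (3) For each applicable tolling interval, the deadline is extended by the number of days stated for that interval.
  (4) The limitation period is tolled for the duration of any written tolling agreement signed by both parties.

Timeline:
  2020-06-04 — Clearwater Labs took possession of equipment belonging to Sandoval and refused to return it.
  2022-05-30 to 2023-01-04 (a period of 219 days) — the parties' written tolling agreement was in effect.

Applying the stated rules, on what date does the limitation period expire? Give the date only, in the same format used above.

2026-01-09

The cause of action accrued on 2020-06-04, the date of the act.
5 years from 2020-06-04 is 2025-06-04.
The written tolling agreement from 2022-05-30 to 2023-01-04 tolled the period for 219 days, extending the deadline to 2026-01-09.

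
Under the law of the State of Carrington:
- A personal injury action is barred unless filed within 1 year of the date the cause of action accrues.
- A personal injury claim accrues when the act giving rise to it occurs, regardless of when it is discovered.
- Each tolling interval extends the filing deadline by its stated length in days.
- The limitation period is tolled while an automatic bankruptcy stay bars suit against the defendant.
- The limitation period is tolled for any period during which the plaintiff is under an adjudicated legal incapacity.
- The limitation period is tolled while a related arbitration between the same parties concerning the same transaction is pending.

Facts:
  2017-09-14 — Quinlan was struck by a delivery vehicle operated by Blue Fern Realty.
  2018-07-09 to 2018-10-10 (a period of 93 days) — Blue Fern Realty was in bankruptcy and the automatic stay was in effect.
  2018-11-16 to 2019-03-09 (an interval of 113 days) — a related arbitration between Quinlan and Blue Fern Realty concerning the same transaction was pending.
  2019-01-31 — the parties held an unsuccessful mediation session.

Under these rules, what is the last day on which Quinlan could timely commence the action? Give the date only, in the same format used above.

2019-04-08

The cause of action accrued on 2017-09-14, the date of the act.
Adding the 1 year base period to 2017-09-14 gives a deadline of 2018-09-14, before any tolling.
The automatic bankruptcy stay from 2018-07-09 to 2018-10-10 tolled the period for 93 days, extending the deadline to 2018-12-16.
The pending related arbitration from 2018-11-16 to 2019-03-09 tolled the period for 113 days, extending the deadline to 2019-04-08.
The other events in the timeline have no effect on the limitation period under the stated rules.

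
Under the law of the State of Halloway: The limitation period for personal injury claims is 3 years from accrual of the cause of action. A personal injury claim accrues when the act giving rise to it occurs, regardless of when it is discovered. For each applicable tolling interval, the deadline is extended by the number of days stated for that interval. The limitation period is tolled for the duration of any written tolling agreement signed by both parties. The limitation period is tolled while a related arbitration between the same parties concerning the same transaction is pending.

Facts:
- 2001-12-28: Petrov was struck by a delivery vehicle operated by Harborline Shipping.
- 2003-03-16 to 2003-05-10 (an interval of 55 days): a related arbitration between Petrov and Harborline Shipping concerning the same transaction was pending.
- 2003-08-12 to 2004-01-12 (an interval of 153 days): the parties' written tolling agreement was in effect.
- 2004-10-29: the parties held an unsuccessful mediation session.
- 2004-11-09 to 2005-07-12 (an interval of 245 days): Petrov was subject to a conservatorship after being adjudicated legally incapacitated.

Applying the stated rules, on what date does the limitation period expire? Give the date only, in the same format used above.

The limitation period began to run on 2001-12-28.
3 years from 2001-12-28 is 2004-12-28.
Because the pending related arbitration ran from 2003-03-16 to 2003-05-10, the deadline is extended by 55 days to 2005-02-21.
Because the written tolling agreement ran from 2003-08-12 to 2004-01-12, the deadline is extended by 153 days to 2005-07-24.
No stated provision tolls the period for the plaintiff's incapacity, so the interval from 2004-11-09 to 2005-07-12 has no effect on the deadline.
The other events in the timeline have no effect on the limitation period under the stated rules.

2005-07-24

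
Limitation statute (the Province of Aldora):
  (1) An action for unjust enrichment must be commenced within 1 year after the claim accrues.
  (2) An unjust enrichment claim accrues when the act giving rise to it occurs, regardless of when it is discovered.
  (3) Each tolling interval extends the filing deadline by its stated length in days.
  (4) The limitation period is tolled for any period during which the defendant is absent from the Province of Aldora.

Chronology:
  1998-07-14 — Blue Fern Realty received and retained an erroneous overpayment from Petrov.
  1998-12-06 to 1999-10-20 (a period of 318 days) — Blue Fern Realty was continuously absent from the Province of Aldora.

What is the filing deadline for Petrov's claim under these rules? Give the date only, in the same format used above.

2000-05-27

The limitation period began to run on 1998-07-14.
The untolled deadline — 1 year after 1998-07-14 — is 1999-07-14.
Because the defendant's absence from the jurisdiction ran from 1998-12-06 to 1999-10-20, the deadline is extended by 318 days to 2000-05-27.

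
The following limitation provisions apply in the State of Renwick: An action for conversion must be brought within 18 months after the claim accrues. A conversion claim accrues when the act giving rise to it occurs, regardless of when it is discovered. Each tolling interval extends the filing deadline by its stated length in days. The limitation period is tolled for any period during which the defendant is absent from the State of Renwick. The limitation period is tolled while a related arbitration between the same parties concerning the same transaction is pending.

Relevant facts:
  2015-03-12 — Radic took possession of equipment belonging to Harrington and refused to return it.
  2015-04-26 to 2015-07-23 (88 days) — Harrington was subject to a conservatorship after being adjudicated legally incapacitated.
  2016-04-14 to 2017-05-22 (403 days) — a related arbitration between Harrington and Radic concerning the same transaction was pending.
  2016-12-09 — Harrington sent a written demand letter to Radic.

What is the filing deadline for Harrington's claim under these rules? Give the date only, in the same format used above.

The claim accrued on 2015-03-12, the date of the act.
18 months from 2015-03-12 is 2016-09-12.
The period was tolled for 403 days by the pending related arbitration (2016-04-14 to 2017-05-22), pushing the deadline to 2017-10-20.
Although the plaintiff's incapacity ran from 2015-04-26 to 2015-07-23, the stated rules do not make that a tolling event, so it is disregarded.
The other events in the timeline have no effect on the limitation period under the stated rules.

2017-10-20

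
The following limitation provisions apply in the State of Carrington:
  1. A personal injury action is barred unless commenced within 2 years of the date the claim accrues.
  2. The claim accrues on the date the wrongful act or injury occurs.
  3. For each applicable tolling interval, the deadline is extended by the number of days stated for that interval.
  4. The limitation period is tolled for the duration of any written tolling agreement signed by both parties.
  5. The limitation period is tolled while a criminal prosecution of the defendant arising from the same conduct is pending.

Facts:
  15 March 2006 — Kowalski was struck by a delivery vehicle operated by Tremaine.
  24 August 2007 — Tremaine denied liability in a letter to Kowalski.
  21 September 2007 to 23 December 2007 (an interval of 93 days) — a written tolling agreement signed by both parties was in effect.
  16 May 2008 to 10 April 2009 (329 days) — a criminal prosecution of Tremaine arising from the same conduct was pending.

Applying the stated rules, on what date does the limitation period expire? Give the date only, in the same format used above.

11 May 2009

The claim accrued on 15 March 2006, the date of the act.
The untolled deadline — 2 years after 15 March 2006 — is 15 March 2008.
The written tolling agreement from 21 September 2007 to 23 December 2007 tolled the period for 93 days, extending the deadline to 16 June 2008.
Because the pending criminal prosecution ran from 16 May 2008 to 10 April 2009, the deadline is extended by 329 days to 11 May 2009.
None of the other events listed affects the running of the period under the stated rules.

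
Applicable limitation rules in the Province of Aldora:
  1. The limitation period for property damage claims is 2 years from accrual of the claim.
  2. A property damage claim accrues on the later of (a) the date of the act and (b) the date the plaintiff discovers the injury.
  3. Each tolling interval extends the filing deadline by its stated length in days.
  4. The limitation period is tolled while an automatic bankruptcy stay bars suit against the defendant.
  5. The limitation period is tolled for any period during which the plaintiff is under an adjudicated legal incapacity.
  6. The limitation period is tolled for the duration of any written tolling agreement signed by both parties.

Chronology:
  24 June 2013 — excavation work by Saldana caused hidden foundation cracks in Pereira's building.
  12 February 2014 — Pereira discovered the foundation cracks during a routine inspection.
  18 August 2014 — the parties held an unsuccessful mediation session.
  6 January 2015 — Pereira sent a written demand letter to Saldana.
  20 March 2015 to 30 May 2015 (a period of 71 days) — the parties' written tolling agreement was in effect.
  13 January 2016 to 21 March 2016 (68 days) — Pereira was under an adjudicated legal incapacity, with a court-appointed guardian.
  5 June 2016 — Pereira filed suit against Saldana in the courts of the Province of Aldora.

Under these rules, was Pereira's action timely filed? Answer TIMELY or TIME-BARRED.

Taking the later of the act (24 June 2013) and discovery (12 February 2014), the claim accrued on 12 February 2014.
Adding the 2 years base period to 12 February 2014 gives a deadline of 12 February 2016, before any tolling.
The written tolling agreement from 20 March 2015 to 30 May 2015 tolled the period for 71 days, extending the deadline to 23 April 2016.
Because the plaintiff's legal incapacity ran from 13 January 2016 to 21 March 2016, the deadline is extended by 68 days to 30 June 2016.
The other events in the timeline have no effect on the limitation period under the stated rules.
The 5 June 2016 filing precedes the 30 June 2016 deadline; the claim is timely.

TIMELY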